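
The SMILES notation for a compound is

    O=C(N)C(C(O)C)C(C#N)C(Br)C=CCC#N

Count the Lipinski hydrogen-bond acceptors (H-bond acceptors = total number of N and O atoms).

N atoms: 3; O atoms: 2.
Lipinski HBA = 3 + 2 = 5.

5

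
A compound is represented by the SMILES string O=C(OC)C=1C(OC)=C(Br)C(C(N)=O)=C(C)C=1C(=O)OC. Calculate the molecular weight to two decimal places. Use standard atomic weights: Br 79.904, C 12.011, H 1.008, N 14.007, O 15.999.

360.16 g/mol

First, the molecular formula is C13H14BrNO6 (counting implicit H from valence).
  Br: 1 × 79.904 = 79.904
  C: 13 × 12.011 = 156.143
  H: 14 × 1.008 = 14.112
  N: 1 × 14.007 = 14.007
  O: 6 × 15.999 = 95.994
Sum: 1×79.904 + 13×12.011 + 14×1.008 + 1×14.007 + 6×15.999 = 360.160 → 360.16 g/mol.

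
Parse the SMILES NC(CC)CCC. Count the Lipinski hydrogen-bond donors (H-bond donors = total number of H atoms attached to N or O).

2

Donors: find every N or O and count the H atoms it carries.
  atom 1 (N): bond orders sum to 1 → 2 H
Lipinski HBD = 2.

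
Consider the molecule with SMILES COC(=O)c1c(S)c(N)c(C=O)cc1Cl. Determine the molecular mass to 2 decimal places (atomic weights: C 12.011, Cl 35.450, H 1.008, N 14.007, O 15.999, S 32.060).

First, the molecular formula is C9H8ClNO3S (counting implicit H from valence).
  C: 9 × 12.011 = 108.099
  Cl: 1 × 35.450 = 35.450
  H: 8 × 1.008 = 8.064
  N: 1 × 14.007 = 14.007
  O: 3 × 15.999 = 47.997
  S: 1 × 32.060 = 32.060
Sum: 9×12.011 + 1×35.450 + 8×1.008 + 1×14.007 + 3×15.999 + 1×32.060 = 245.677 → 245.68 g/mol.

245.68 g/mol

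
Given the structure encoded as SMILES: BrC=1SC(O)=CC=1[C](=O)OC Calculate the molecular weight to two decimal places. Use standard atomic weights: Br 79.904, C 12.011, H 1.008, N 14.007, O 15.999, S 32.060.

237.07 g/mol

First, the molecular formula is C6H5BrO3S (counting implicit H from valence).
  Br: 1 × 79.904 = 79.904
  C: 6 × 12.011 = 72.066
  H: 5 × 1.008 = 5.040
  O: 3 × 15.999 = 47.997
  S: 1 × 32.060 = 32.060
Sum: 1×79.904 + 6×12.011 + 5×1.008 + 3×15.999 + 1×32.060 = 237.067 → 237.07 g/mol.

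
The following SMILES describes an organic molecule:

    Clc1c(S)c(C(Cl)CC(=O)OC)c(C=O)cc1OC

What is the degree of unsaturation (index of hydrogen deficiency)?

6

Molecular formula: C12H12Cl2O4S.
DoU = (2C + 2 + N − H − X) / 2, where X is the halogen count and O/S are ignored.
    = (2·12 + 2 + 0 − 12 − 2) / 2 = 12 / 2 = 6.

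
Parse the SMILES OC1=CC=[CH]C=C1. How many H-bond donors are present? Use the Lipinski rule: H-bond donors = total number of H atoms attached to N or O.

1

Donors: find every N or O and count the H atoms it carries.
  atom 1 (O): bond orders sum to 1 → 1 H
Lipinski HBD = 1.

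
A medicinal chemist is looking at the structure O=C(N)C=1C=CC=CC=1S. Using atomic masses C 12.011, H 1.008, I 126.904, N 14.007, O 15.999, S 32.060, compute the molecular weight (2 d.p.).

First, the molecular formula is C7H7NOS (counting implicit H from valence).
  C: 7 × 12.011 = 84.077
  H: 7 × 1.008 = 7.056
  N: 1 × 14.007 = 14.007
  O: 1 × 15.999 = 15.999
  S: 1 × 32.060 = 32.060
Sum: 7×12.011 + 7×1.008 + 1×14.007 + 1×15.999 + 1×32.060 = 153.199 → 153.20 g/mol.

153.20 g/mol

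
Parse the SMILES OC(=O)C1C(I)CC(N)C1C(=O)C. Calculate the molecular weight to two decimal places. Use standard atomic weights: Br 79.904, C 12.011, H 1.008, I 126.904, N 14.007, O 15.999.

297.09 g/mol

First, the molecular formula is C8H12INO3 (counting implicit H from valence).
  C: 8 × 12.011 = 96.088
  H: 12 × 1.008 = 12.096
  I: 1 × 126.904 = 126.904
  N: 1 × 14.007 = 14.007
  O: 3 × 15.999 = 47.997
Sum: 8×12.011 + 12×1.008 + 1×126.904 + 1×14.007 + 3×15.999 = 297.092 → 297.09 g/mol.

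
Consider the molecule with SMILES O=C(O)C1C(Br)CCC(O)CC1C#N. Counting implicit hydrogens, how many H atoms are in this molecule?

Walk through each heavy atom and fill implicit hydrogens from standard valence (C 4, N 3, O 2, S 2, halogen 1):
  atom 1: O, bond orders sum to 2 (valence 2) → 0 H
  atom 2: C, bond orders sum to 4 (valence 4) → 0 H
  atom 3: O, bond orders sum to 1 (valence 2) → 1 H
  atom 4: C, bond orders sum to 3 (valence 4) → 1 H
  atom 5: C, bond orders sum to 3 (valence 4) → 1 H
  atom 6: Br (halogen, monovalent) → 0 H
  atom 7: C, bond orders sum to 2 (valence 4) → 2 H
  atom 8: C, bond orders sum to 2 (valence 4) → 2 H
  atom 9: C, bond orders sum to 3 (valence 4) → 1 H
  atom 10: O, bond orders sum to 1 (valence 2) → 1 H
  atom 11: C, bond orders sum to 2 (valence 4) → 2 H
  atom 12: C, bond orders sum to 3 (valence 4) → 1 H
  atom 13: C, bond orders sum to 4 (valence 4) → 0 H
  atom 14: N, bond orders sum to 3 (valence 3) → 0 H
Total hydrogens: 12.

12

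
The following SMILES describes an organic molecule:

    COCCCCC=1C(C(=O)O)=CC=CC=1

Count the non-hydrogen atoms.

Every atom symbol written in the SMILES (organic subset) is one heavy atom; implicit H are not written.
Heavy atoms by element → C:12, O:3.
Total: 15.

15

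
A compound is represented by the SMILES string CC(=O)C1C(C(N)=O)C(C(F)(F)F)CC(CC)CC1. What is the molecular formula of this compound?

C13H20F3NO2

Walk through each heavy atom and fill implicit hydrogens from standard valence (C 4, N 3, O 2, S 2, halogen 1):
  atom 1: C, bond orders sum to 1 (valence 4) → 3 H
  atom 2: C, bond orders sum to 4 (valence 4) → 0 H
  atom 3: O, bond orders sum to 2 (valence 2) → 0 H
  atom 4: C, bond orders sum to 3 (valence 4) → 1 H
  atom 5: C, bond orders sum to 3 (valence 4) → 1 H
  atom 6: C, bond orders sum to 4 (valence 4) → 0 H
  atom 7: N, bond orders sum to 1 (valence 3) → 2 H
  atom 8: O, bond orders sum to 2 (valence 2) → 0 H
  atom 9: C, bond orders sum to 3 (valence 4) → 1 H
  atom 10: C, bond orders sum to 4 (valence 4) → 0 H
  atom 11: F (halogen, monovalent) → 0 H
  atom 12: F (halogen, monovalent) → 0 H
  atom 13: F (halogen, monovalent) → 0 H
  atom 14: C, bond orders sum to 2 (valence 4) → 2 H
  atom 15: C, bond orders sum to 3 (valence 4) → 1 H
  atom 16: C, bond orders sum to 2 (valence 4) → 2 H
  atom 17: C, bond orders sum to 1 (valence 4) → 3 H
  atom 18: C, bond orders sum to 2 (valence 4) → 2 H
  atom 19: C, bond orders sum to 2 (valence 4) → 2 H
Totals → C:13, H:20, F:3, N:1, O:2.
In Hill order: C13H20F3NO2.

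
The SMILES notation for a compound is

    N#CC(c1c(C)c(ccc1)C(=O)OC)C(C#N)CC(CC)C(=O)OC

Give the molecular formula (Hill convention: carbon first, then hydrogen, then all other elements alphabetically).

Walk through each heavy atom and fill implicit hydrogens from standard valence (C 4, N 3, O 2, S 2, halogen 1); for lowercase aromatic atoms, an aromatic c carries 1 H when it has two neighbours and 0 H with three, and aromatic n carries 0 H:
  atom 1: N, bond orders sum to 3 (valence 3) → 0 H
  atom 2: C, bond orders sum to 4 (valence 4) → 0 H
  atom 3: C, bond orders sum to 3 (valence 4) → 1 H
  atom 4: aromatic c, 3 neighbours → 0 H
  atom 5: aromatic c, 3 neighbours → 0 H
  atom 6: C, bond orders sum to 1 (valence 4) → 3 H
  atom 7: aromatic c, 3 neighbours → 0 H
  atom 8: aromatic c, 2 neighbours → 1 H
  atom 9: aromatic c, 2 neighbours → 1 H
  atom 10: aromatic c, 2 neighbours → 1 H
  atom 11: C, bond orders sum to 4 (valence 4) → 0 H
  atom 12: O, bond orders sum to 2 (valence 2) → 0 H
  atom 13: O, bond orders sum to 2 (valence 2) → 0 H
  atom 14: C, bond orders sum to 1 (valence 4) → 3 H
  atom 15: C, bond orders sum to 3 (valence 4) → 1 H
  atom 16: C, bond orders sum to 4 (valence 4) → 0 H
  atom 17: N, bond orders sum to 3 (valence 3) → 0 H
  atom 18: C, bond orders sum to 2 (valence 4) → 2 H
  atom 19: C, bond orders sum to 3 (valence 4) → 1 H
  atom 20: C, bond orders sum to 2 (valence 4) → 2 H
  atom 21: C, bond orders sum to 1 (valence 4) → 3 H
  atom 22: C, bond orders sum to 4 (valence 4) → 0 H
  atom 23: O, bond orders sum to 2 (valence 2) → 0 H
  atom 24: O, bond orders sum to 2 (valence 2) → 0 H
  atom 25: C, bond orders sum to 1 (valence 4) → 3 H
Totals → C:19, H:22, N:2, O:4.
In Hill order: C19H22N2O4.

C19H22N2O4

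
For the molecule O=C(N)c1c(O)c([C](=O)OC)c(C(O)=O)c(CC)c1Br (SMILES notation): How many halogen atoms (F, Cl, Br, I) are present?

1

Halogen atoms appear at heavy-atom position 20 (1×Br).
Other groups present: 1 amide, 1 carboxylic acid, 1 ester, 1 hydroxyl.
Halogen count: 1.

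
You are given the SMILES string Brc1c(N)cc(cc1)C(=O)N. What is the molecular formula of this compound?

Walk through each heavy atom and fill implicit hydrogens from standard valence (C 4, N 3, O 2, S 2, halogen 1); for lowercase aromatic atoms, an aromatic c carries 1 H when it has two neighbours and 0 H with three, and aromatic n carries 0 H:
  atom 1: Br (halogen, monovalent) → 0 H
  atom 2: aromatic c, 3 neighbours → 0 H
  atom 3: aromatic c, 3 neighbours → 0 H
  atom 4: N, bond orders sum to 1 (valence 3) → 2 H
  atom 5: aromatic c, 2 neighbours → 1 H
  atom 6: aromatic c, 3 neighbours → 0 H
  atom 7: aromatic c, 2 neighbours → 1 H
  atom 8: aromatic c, 2 neighbours → 1 H
  atom 9: C, bond orders sum to 4 (valence 4) → 0 H
  atom 10: O, bond orders sum to 2 (valence 2) → 0 H
  atom 11: N, bond orders sum to 1 (valence 3) → 2 H
Totals → C:7, H:7, Br:1, N:2, O:1.

C7H7BrN2O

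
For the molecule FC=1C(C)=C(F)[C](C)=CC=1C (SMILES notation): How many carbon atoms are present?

Count every carbon token in the SMILES (each C, including those in ring-closure positions and inside branches).
Carbon count: 9.

9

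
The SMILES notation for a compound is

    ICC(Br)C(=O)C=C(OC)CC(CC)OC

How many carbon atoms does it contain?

Count every carbon token in the SMILES (each C, including those in ring-closure positions and inside branches).
Carbon count: 11.

11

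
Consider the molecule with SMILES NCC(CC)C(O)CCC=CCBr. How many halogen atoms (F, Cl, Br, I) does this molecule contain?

Halogen atoms appear at heavy-atom position 13 (1×Br).
Other groups present: 1 alkene, 1 hydroxyl, 1 primary amine.
Halogen count: 1.

1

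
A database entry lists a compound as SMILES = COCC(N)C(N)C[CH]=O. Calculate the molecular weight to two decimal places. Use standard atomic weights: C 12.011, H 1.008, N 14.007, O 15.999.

146.19 g/mol

First, the molecular formula is C6H14N2O2 (counting implicit H from valence).
  C: 6 × 12.011 = 72.066
  H: 14 × 1.008 = 14.112
  N: 2 × 14.007 = 28.014
  O: 2 × 15.999 = 31.998
Sum: 6×12.011 + 14×1.008 + 2×14.007 + 2×15.999 = 146.190 → 146.19 g/mol.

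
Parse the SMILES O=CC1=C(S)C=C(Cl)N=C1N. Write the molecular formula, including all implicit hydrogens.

C6H5ClN2OS

Walk through each heavy atom and fill implicit hydrogens from standard valence (C 4, N 3, O 2, S 2, halogen 1):
  atom 1: O, bond orders sum to 2 (valence 2) → 0 H
  atom 2: C, bond orders sum to 3 (valence 4) → 1 H
  atom 3: C, bond orders sum to 4 (valence 4) → 0 H
  atom 4: C, bond orders sum to 4 (valence 4) → 0 H
  atom 5: S, bond orders sum to 1 (valence 2) → 1 H
  atom 6: C, bond orders sum to 3 (valence 4) → 1 H
  atom 7: C, bond orders sum to 4 (valence 4) → 0 H
  atom 8: Cl (halogen, monovalent) → 0 H
  atom 9: N, bond orders sum to 3 (valence 3) → 0 H
  atom 10: C, bond orders sum to 4 (valence 4) → 0 H
  atom 11: N, bond orders sum to 1 (valence 3) → 2 H
Totals → C:6, H:5, Cl:1, N:2, O:1, S:1.
In Hill order: C6H5ClN2OS.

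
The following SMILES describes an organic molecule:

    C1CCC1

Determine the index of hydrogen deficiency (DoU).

Degree of unsaturation = (number of rings) + (number of π bonds).
Ring closures in the SMILES: 1.
π bonds: none → 0 DoU from unsaturation.
Total DoU = 1 + 0 = 1.

1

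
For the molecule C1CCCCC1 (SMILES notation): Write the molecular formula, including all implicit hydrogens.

Walk through each heavy atom and fill implicit hydrogens from standard valence (C 4, N 3, O 2, S 2, halogen 1):
  atom 1: C, bond orders sum to 2 (valence 4) → 2 H
  atom 2: C, bond orders sum to 2 (valence 4) → 2 H
  atom 3: C, bond orders sum to 2 (valence 4) → 2 H
  atom 4: C, bond orders sum to 2 (valence 4) → 2 H
  atom 5: C, bond orders sum to 2 (valence 4) → 2 H
  atom 6: C, bond orders sum to 2 (valence 4) → 2 H
Totals → C:6, H:12.

C6H12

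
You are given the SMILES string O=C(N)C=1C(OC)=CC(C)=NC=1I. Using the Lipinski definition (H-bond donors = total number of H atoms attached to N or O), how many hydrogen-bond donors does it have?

2

Donors: find every N or O and count the H atoms it carries.
  atom 1 (O): bond orders sum to 2 → 0 H
  atom 3 (N): bond orders sum to 1 → 2 H
  atom 6 (O): bond orders sum to 2 → 0 H
  atom 11 (N): bond orders sum to 3 → 0 H
Lipinski HBD = 2.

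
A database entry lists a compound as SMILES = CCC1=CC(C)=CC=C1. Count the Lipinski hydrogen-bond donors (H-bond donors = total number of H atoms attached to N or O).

0

Donors: find every N or O and count the H atoms it carries.
  (no N or O atoms present)
Lipinski HBD = 0.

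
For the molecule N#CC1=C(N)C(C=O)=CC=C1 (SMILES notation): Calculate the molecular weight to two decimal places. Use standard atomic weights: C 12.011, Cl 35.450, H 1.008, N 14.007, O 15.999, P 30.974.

First, the molecular formula is C8H6N2O (counting implicit H from valence).
  C: 8 × 12.011 = 96.088
  H: 6 × 1.008 = 6.048
  N: 2 × 14.007 = 28.014
  O: 1 × 15.999 = 15.999
Sum: 8×12.011 + 6×1.008 + 2×14.007 + 1×15.999 = 146.149 → 146.15 g/mol.

146.15 g/mol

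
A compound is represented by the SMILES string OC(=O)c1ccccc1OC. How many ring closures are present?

In SMILES, each pair of matching ring-closure digits denotes one ring-closing bond; the number of such bonds equals the number of independent rings.
Ring-closure bonds here: 1.

1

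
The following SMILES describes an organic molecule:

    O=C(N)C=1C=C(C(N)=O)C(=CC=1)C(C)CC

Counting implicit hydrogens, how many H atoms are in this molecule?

16

Walk through each heavy atom and fill implicit hydrogens from standard valence (C 4, N 3, O 2, S 2, halogen 1):
  atom 1: O, bond orders sum to 2 (valence 2) → 0 H
  atom 2: C, bond orders sum to 4 (valence 4) → 0 H
  atom 3: N, bond orders sum to 1 (valence 3) → 2 H
  atom 4: C, bond orders sum to 4 (valence 4) → 0 H
  atom 5: C, bond orders sum to 3 (valence 4) → 1 H
  atom 6: C, bond orders sum to 4 (valence 4) → 0 H
  atom 7: C, bond orders sum to 4 (valence 4) → 0 H
  atom 8: N, bond orders sum to 1 (valence 3) → 2 H
  atom 9: O, bond orders sum to 2 (valence 2) → 0 H
  atom 10: C, bond orders sum to 4 (valence 4) → 0 H
  atom 11: C, bond orders sum to 3 (valence 4) → 1 H
  atom 12: C, bond orders sum to 3 (valence 4) → 1 H
  atom 13: C, bond orders sum to 3 (valence 4) → 1 H
  atom 14: C, bond orders sum to 1 (valence 4) → 3 H
  atom 15: C, bond orders sum to 2 (valence 4) → 2 H
  atom 16: C, bond orders sum to 1 (valence 4) → 3 H
Total hydrogens: 16.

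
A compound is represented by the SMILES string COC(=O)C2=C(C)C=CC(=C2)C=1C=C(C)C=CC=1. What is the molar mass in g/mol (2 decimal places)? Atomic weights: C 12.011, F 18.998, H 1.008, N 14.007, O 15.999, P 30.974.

First, the molecular formula is C16H16O2 (counting implicit H from valence).
  C: 16 × 12.011 = 192.176
  H: 16 × 1.008 = 16.128
  O: 2 × 15.999 = 31.998
Sum: 16×12.011 + 16×1.008 + 2×15.999 = 240.302 → 240.30 g/mol.

240.30 g/mol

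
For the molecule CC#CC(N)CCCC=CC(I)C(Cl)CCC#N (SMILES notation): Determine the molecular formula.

C14H20ClIN2

Walk through each heavy atom and fill implicit hydrogens from standard valence (C 4, N 3, O 2, S 2, halogen 1):
  atom 1: C, bond orders sum to 1 (valence 4) → 3 H
  atom 2: C, bond orders sum to 4 (valence 4) → 0 H
  atom 3: C, bond orders sum to 4 (valence 4) → 0 H
  atom 4: C, bond orders sum to 3 (valence 4) → 1 H
  atom 5: N, bond orders sum to 1 (valence 3) → 2 H
  atom 6: C, bond orders sum to 2 (valence 4) → 2 H
  atom 7: C, bond orders sum to 2 (valence 4) → 2 H
  atom 8: C, bond orders sum to 2 (valence 4) → 2 H
  atom 9: C, bond orders sum to 3 (valence 4) → 1 H
  atom 10: C, bond orders sum to 3 (valence 4) → 1 H
  atom 11: C, bond orders sum to 3 (valence 4) → 1 H
  atom 12: I (halogen, monovalent) → 0 H
  atom 13: C, bond orders sum to 3 (valence 4) → 1 H
  atom 14: Cl (halogen, monovalent) → 0 H
  atom 15: C, bond orders sum to 2 (valence 4) → 2 H
  atom 16: C, bond orders sum to 2 (valence 4) → 2 H
  atom 17: C, bond orders sum to 4 (valence 4) → 0 H
  atom 18: N, bond orders sum to 3 (valence 3) → 0 H
Totals → C:14, H:20, Cl:1, I:1, N:2.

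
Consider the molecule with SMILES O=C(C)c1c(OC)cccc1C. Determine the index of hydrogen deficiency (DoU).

Molecular formula: C10H12O2.
DoU = (2C + 2 + N − H − X) / 2, where X is the halogen count and O/S are ignored.
    = (2·10 + 2 + 0 − 12 − 0) / 2 = 10 / 2 = 5.

5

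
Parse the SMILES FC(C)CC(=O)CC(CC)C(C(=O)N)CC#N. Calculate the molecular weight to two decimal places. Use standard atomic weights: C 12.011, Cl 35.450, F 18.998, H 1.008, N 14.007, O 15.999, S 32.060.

242.29 g/mol

First, the molecular formula is C12H19FN2O2 (counting implicit H from valence).
  C: 12 × 12.011 = 144.132
  F: 1 × 18.998 = 18.998
  H: 19 × 1.008 = 19.152
  N: 2 × 14.007 = 28.014
  O: 2 × 15.999 = 31.998
Sum: 12×12.011 + 1×18.998 + 19×1.008 + 2×14.007 + 2×15.999 = 242.294 → 242.29 g/mol.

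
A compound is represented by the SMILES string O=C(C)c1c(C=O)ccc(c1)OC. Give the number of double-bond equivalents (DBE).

Molecular formula: C10H10O3.
DoU = (2C + 2 + N − H − X) / 2, where X is the halogen count and O/S are ignored.
    = (2·10 + 2 + 0 − 10 − 0) / 2 = 12 / 2 = 6.

6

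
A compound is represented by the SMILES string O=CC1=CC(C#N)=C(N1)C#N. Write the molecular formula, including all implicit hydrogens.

C7H3N3O

Walk through each heavy atom and fill implicit hydrogens from standard valence (C 4, N 3, O 2, S 2, halogen 1):
  atom 1: O, bond orders sum to 2 (valence 2) → 0 H
  atom 2: C, bond orders sum to 3 (valence 4) → 1 H
  atom 3: C, bond orders sum to 4 (valence 4) → 0 H
  atom 4: C, bond orders sum to 3 (valence 4) → 1 H
  atom 5: C, bond orders sum to 4 (valence 4) → 0 H
  atom 6: C, bond orders sum to 4 (valence 4) → 0 H
  atom 7: N, bond orders sum to 3 (valence 3) → 0 H
  atom 8: C, bond orders sum to 4 (valence 4) → 0 H
  atom 9: N, bond orders sum to 2 (valence 3) → 1 H
  atom 10: C, bond orders sum to 4 (valence 4) → 0 H
  atom 11: N, bond orders sum to 3 (valence 3) → 0 H
Totals → C:7, H:3, N:3, O:1.
In Hill order: C7H3N3O.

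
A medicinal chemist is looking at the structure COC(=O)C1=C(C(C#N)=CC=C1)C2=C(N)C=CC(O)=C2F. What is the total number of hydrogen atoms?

11

Walk through each heavy atom and fill implicit hydrogens from standard valence (C 4, N 3, O 2, S 2, halogen 1):
  atom 1: C, bond orders sum to 1 (valence 4) → 3 H
  atom 2: O, bond orders sum to 2 (valence 2) → 0 H
  atom 3: C, bond orders sum to 4 (valence 4) → 0 H
  atom 4: O, bond orders sum to 2 (valence 2) → 0 H
  atom 5: C, bond orders sum to 4 (valence 4) → 0 H
  atom 6: C, bond orders sum to 4 (valence 4) → 0 H
  atom 7: C, bond orders sum to 4 (valence 4) → 0 H
  atom 8: C, bond orders sum to 4 (valence 4) → 0 H
  atom 9: N, bond orders sum to 3 (valence 3) → 0 H
  atom 10: C, bond orders sum to 3 (valence 4) → 1 H
  atom 11: C, bond orders sum to 3 (valence 4) → 1 H
  atom 12: C, bond orders sum to 3 (valence 4) → 1 H
  atom 13: C, bond orders sum to 4 (valence 4) → 0 H
  atom 14: C, bond orders sum to 4 (valence 4) → 0 H
  atom 15: N, bond orders sum to 1 (valence 3) → 2 H
  atom 16: C, bond orders sum to 3 (valence 4) → 1 H
  atom 17: C, bond orders sum to 3 (valence 4) → 1 H
  atom 18: C, bond orders sum to 4 (valence 4) → 0 H
  atom 19: O, bond orders sum to 1 (valence 2) → 1 H
  atom 20: C, bond orders sum to 4 (valence 4) → 0 H
  atom 21: F (halogen, monovalent) → 0 H
Total hydrogens: 11.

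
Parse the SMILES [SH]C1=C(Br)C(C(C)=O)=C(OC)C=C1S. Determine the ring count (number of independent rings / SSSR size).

1

In SMILES, each pair of matching ring-closure digits denotes one ring-closing bond; the number of such bonds equals the number of independent rings.
Ring-closure bonds here: 1.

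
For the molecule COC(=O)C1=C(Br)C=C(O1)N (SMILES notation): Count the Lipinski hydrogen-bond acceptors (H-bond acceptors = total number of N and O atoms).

N atoms: 1; O atoms: 3.
Lipinski HBA = 1 + 3 = 4.

4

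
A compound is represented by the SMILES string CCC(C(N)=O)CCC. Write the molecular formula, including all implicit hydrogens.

Walk through each heavy atom and fill implicit hydrogens from standard valence (C 4, N 3, O 2, S 2, halogen 1):
  atom 1: C, bond orders sum to 1 (valence 4) → 3 H
  atom 2: C, bond orders sum to 2 (valence 4) → 2 H
  atom 3: C, bond orders sum to 3 (valence 4) → 1 H
  atom 4: C, bond orders sum to 4 (valence 4) → 0 H
  atom 5: N, bond orders sum to 1 (valence 3) → 2 H
  atom 6: O, bond orders sum to 2 (valence 2) → 0 H
  atom 7: C, bond orders sum to 2 (valence 4) → 2 H
  atom 8: C, bond orders sum to 2 (valence 4) → 2 H
  atom 9: C, bond orders sum to 1 (valence 4) → 3 H
Totals → C:7, H:15, N:1, O:1.

C7H15NO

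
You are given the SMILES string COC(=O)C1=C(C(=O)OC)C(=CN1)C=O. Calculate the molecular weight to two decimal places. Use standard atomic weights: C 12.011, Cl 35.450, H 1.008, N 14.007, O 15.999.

211.17 g/mol

First, the molecular formula is C9H9NO5 (counting implicit H from valence).
  C: 9 × 12.011 = 108.099
  H: 9 × 1.008 = 9.072
  N: 1 × 14.007 = 14.007
  O: 5 × 15.999 = 79.995
Sum: 9×12.011 + 9×1.008 + 1×14.007 + 5×15.999 = 211.173 → 211.17 g/mol.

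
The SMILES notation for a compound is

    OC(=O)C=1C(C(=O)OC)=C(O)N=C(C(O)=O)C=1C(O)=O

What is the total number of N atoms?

1

Scan the SMILES for N atoms (remember two-letter symbols like Cl and Br are single atoms).
Nitrogen count: 1.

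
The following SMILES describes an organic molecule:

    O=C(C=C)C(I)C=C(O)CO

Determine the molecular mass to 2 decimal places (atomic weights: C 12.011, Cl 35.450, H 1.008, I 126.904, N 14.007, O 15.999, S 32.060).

First, the molecular formula is C7H9IO3 (counting implicit H from valence).
  C: 7 × 12.011 = 84.077
  H: 9 × 1.008 = 9.072
  I: 1 × 126.904 = 126.904
  O: 3 × 15.999 = 47.997
Sum: 7×12.011 + 9×1.008 + 1×126.904 + 3×15.999 = 268.050 → 268.05 g/mol.

268.05 g/mol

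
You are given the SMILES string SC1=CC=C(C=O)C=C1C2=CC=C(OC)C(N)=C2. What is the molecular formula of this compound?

C14H13NO2S

Walk through each heavy atom and fill implicit hydrogens from standard valence (C 4, N 3, O 2, S 2, halogen 1):
  atom 1: S, bond orders sum to 1 (valence 2) → 1 H
  atom 2: C, bond orders sum to 4 (valence 4) → 0 H
  atom 3: C, bond orders sum to 3 (valence 4) → 1 H
  atom 4: C, bond orders sum to 3 (valence 4) → 1 H
  atom 5: C, bond orders sum to 4 (valence 4) → 0 H
  atom 6: C, bond orders sum to 3 (valence 4) → 1 H
  atom 7: O, bond orders sum to 2 (valence 2) → 0 H
  atom 8: C, bond orders sum to 3 (valence 4) → 1 H
  atom 9: C, bond orders sum to 4 (valence 4) → 0 H
  atom 10: C, bond orders sum to 4 (valence 4) → 0 H
  atom 11: C, bond orders sum to 3 (valence 4) → 1 H
  atom 12: C, bond orders sum to 3 (valence 4) → 1 H
  atom 13: C, bond orders sum to 4 (valence 4) → 0 H
  atom 14: O, bond orders sum to 2 (valence 2) → 0 H
  atom 15: C, bond orders sum to 1 (valence 4) → 3 H
  atom 16: C, bond orders sum to 4 (valence 4) → 0 H
  atom 17: N, bond orders sum to 1 (valence 3) → 2 H
  atom 18: C, bond orders sum to 3 (valence 4) → 1 H
Totals → C:14, H:13, N:1, O:2, S:1.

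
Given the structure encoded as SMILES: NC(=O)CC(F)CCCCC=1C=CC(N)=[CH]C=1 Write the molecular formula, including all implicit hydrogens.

Walk through each heavy atom and fill implicit hydrogens from standard valence (C 4, N 3, O 2, S 2, halogen 1):
  atom 1: N, bond orders sum to 1 (valence 3) → 2 H
  atom 2: C, bond orders sum to 4 (valence 4) → 0 H
  atom 3: O, bond orders sum to 2 (valence 2) → 0 H
  atom 4: C, bond orders sum to 2 (valence 4) → 2 H
  atom 5: C, bond orders sum to 3 (valence 4) → 1 H
  atom 6: F (halogen, monovalent) → 0 H
  atom 7: C, bond orders sum to 2 (valence 4) → 2 H
  atom 8: C, bond orders sum to 2 (valence 4) → 2 H
  atom 9: C, bond orders sum to 2 (valence 4) → 2 H
  atom 10: C, bond orders sum to 2 (valence 4) → 2 H
  atom 11: C, bond orders sum to 4 (valence 4) → 0 H
  atom 12: C, bond orders sum to 3 (valence 4) → 1 H
  atom 13: C, bond orders sum to 3 (valence 4) → 1 H
  atom 14: C, bond orders sum to 4 (valence 4) → 0 H
  atom 15: N, bond orders sum to 1 (valence 3) → 2 H
  atom 16: C with explicit H count 1
  atom 17: C, bond orders sum to 3 (valence 4) → 1 H
Totals → C:13, H:19, F:1, N:2, O:1.

C13H19FN2O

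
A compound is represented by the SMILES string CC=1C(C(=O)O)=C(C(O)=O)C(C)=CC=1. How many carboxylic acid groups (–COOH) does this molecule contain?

2

The carboxylic acid motif appears at heavy-atom positions 4, 8 in the SMILES.
Carboxylic acid count: 2.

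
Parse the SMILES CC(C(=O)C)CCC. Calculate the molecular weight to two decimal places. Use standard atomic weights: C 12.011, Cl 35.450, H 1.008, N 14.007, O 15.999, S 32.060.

First, the molecular formula is C7H14O (counting implicit H from valence).
  C: 7 × 12.011 = 84.077
  H: 14 × 1.008 = 14.112
  O: 1 × 15.999 = 15.999
Sum: 7×12.011 + 14×1.008 + 1×15.999 = 114.188 → 114.19 g/mol.

114.19 g/mol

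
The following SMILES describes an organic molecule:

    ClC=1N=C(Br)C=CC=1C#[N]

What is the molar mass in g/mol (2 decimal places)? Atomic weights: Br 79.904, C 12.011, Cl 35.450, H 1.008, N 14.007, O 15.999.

217.45 g/mol

First, the molecular formula is C6H2BrClN2 (counting implicit H from valence).
  Br: 1 × 79.904 = 79.904
  C: 6 × 12.011 = 72.066
  Cl: 1 × 35.450 = 35.450
  H: 2 × 1.008 = 2.016
  N: 2 × 14.007 = 28.014
Sum: 1×79.904 + 6×12.011 + 1×35.450 + 2×1.008 + 2×14.007 = 217.450 → 217.45 g/mol.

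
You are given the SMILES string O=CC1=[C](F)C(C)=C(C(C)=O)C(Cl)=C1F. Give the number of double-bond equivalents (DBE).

6

Molecular formula: C10H7ClF2O2.
DoU = (2C + 2 + N − H − X) / 2, where X is the halogen count and O/S are ignored.
    = (2·10 + 2 + 0 − 7 − 3) / 2 = 12 / 2 = 6.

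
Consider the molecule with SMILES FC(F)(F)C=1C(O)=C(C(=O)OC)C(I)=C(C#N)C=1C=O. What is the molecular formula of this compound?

Walk through each heavy atom and fill implicit hydrogens from standard valence (C 4, N 3, O 2, S 2, halogen 1):
  atom 1: F (halogen, monovalent) → 0 H
  atom 2: C, bond orders sum to 4 (valence 4) → 0 H
  atom 3: F (halogen, monovalent) → 0 H
  atom 4: F (halogen, monovalent) → 0 H
  atom 5: C, bond orders sum to 4 (valence 4) → 0 H
  atom 6: C, bond orders sum to 4 (valence 4) → 0 H
  atom 7: O, bond orders sum to 1 (valence 2) → 1 H
  atom 8: C, bond orders sum to 4 (valence 4) → 0 H
  atom 9: C, bond orders sum to 4 (valence 4) → 0 H
  atom 10: O, bond orders sum to 2 (valence 2) → 0 H
  atom 11: O, bond orders sum to 2 (valence 2) → 0 H
  atom 12: C, bond orders sum to 1 (valence 4) → 3 H
  atom 13: C, bond orders sum to 4 (valence 4) → 0 H
  atom 14: I (halogen, monovalent) → 0 H
  atom 15: C, bond orders sum to 4 (valence 4) → 0 H
  atom 16: C, bond orders sum to 4 (valence 4) → 0 H
  atom 17: N, bond orders sum to 3 (valence 3) → 0 H
  atom 18: C, bond orders sum to 4 (valence 4) → 0 H
  atom 19: C, bond orders sum to 3 (valence 4) → 1 H
  atom 20: O, bond orders sum to 2 (valence 2) → 0 H
Totals → C:11, H:5, F:3, I:1, N:1, O:4.

C11H5F3INO4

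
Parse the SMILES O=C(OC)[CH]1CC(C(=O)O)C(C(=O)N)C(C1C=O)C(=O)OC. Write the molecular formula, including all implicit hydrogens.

Walk through each heavy atom and fill implicit hydrogens from standard valence (C 4, N 3, O 2, S 2, halogen 1):
  atom 1: O, bond orders sum to 2 (valence 2) → 0 H
  atom 2: C, bond orders sum to 4 (valence 4) → 0 H
  atom 3: O, bond orders sum to 2 (valence 2) → 0 H
  atom 4: C, bond orders sum to 1 (valence 4) → 3 H
  atom 5: C with explicit H count 1
  atom 6: C, bond orders sum to 2 (valence 4) → 2 H
  atom 7: C, bond orders sum to 3 (valence 4) → 1 H
  atom 8: C, bond orders sum to 4 (valence 4) → 0 H
  atom 9: O, bond orders sum to 2 (valence 2) → 0 H
  atom 10: O, bond orders sum to 1 (valence 2) → 1 H
  atom 11: C, bond orders sum to 3 (valence 4) → 1 H
  atom 12: C, bond orders sum to 4 (valence 4) → 0 H
  atom 13: O, bond orders sum to 2 (valence 2) → 0 H
  atom 14: N, bond orders sum to 1 (valence 3) → 2 H
  atom 15: C, bond orders sum to 3 (valence 4) → 1 H
  atom 16: C, bond orders sum to 3 (valence 4) → 1 H
  atom 17: C, bond orders sum to 3 (valence 4) → 1 H
  atom 18: O, bond orders sum to 2 (valence 2) → 0 H
  atom 19: C, bond orders sum to 4 (valence 4) → 0 H
  atom 20: O, bond orders sum to 2 (valence 2) → 0 H
  atom 21: O, bond orders sum to 2 (valence 2) → 0 H
  atom 22: C, bond orders sum to 1 (valence 4) → 3 H
Totals → C:13, H:17, N:1, O:8.

C13H17NO8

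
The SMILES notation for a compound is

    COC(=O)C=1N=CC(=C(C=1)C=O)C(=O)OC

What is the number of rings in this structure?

1

In SMILES, each pair of matching ring-closure digits denotes one ring-closing bond; the number of such bonds equals the number of independent rings.
Ring-closure bonds here: 1.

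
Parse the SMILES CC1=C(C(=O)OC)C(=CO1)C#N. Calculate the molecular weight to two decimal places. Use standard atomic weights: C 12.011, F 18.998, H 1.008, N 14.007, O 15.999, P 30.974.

165.15 g/mol

First, the molecular formula is C8H7NO3 (counting implicit H from valence).
  C: 8 × 12.011 = 96.088
  H: 7 × 1.008 = 7.056
  N: 1 × 14.007 = 14.007
  O: 3 × 15.999 = 47.997
Sum: 8×12.011 + 7×1.008 + 1×14.007 + 3×15.999 = 165.148 → 165.15 g/mol.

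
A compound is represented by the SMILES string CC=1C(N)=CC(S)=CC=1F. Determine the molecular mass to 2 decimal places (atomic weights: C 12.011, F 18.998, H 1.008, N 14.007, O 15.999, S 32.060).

First, the molecular formula is C7H8FNS (counting implicit H from valence).
  C: 7 × 12.011 = 84.077
  F: 1 × 18.998 = 18.998
  H: 8 × 1.008 = 8.064
  N: 1 × 14.007 = 14.007
  S: 1 × 32.060 = 32.060
Sum: 7×12.011 + 1×18.998 + 8×1.008 + 1×14.007 + 1×32.060 = 157.206 → 157.21 g/mol.

157.21 g/mol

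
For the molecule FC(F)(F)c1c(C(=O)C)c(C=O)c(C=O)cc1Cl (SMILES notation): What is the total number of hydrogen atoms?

6

Walk through each heavy atom and fill implicit hydrogens from standard valence (C 4, N 3, O 2, S 2, halogen 1); for lowercase aromatic atoms, an aromatic c carries 1 H when it has two neighbours and 0 H with three, and aromatic n carries 0 H:
  atom 1: F (halogen, monovalent) → 0 H
  atom 2: C, bond orders sum to 4 (valence 4) → 0 H
  atom 3: F (halogen, monovalent) → 0 H
  atom 4: F (halogen, monovalent) → 0 H
  atom 5: aromatic c, 3 neighbours → 0 H
  atom 6: aromatic c, 3 neighbours → 0 H
  atom 7: C, bond orders sum to 4 (valence 4) → 0 H
  atom 8: O, bond orders sum to 2 (valence 2) → 0 H
  atom 9: C, bond orders sum to 1 (valence 4) → 3 H
  atom 10: aromatic c, 3 neighbours → 0 H
  atom 11: C, bond orders sum to 3 (valence 4) → 1 H
  atom 12: O, bond orders sum to 2 (valence 2) → 0 H
  atom 13: aromatic c, 3 neighbours → 0 H
  atom 14: C, bond orders sum to 3 (valence 4) → 1 H
  atom 15: O, bond orders sum to 2 (valence 2) → 0 H
  atom 16: aromatic c, 2 neighbours → 1 H
  atom 17: aromatic c, 3 neighbours → 0 H
  atom 18: Cl (halogen, monovalent) → 0 H
Total hydrogens: 6.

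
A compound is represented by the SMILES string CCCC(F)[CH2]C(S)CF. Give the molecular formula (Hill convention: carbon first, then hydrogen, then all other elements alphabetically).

C7H14F2S

Walk through each heavy atom and fill implicit hydrogens from standard valence (C 4, N 3, O 2, S 2, halogen 1):
  atom 1: C, bond orders sum to 1 (valence 4) → 3 H
  atom 2: C, bond orders sum to 2 (valence 4) → 2 H
  atom 3: C, bond orders sum to 2 (valence 4) → 2 H
  atom 4: C, bond orders sum to 3 (valence 4) → 1 H
  atom 5: F (halogen, monovalent) → 0 H
  atom 6: C with explicit H count 2
  atom 7: C, bond orders sum to 3 (valence 4) → 1 H
  atom 8: S, bond orders sum to 1 (valence 2) → 1 H
  atom 9: C, bond orders sum to 2 (valence 4) → 2 H
  atom 10: F (halogen, monovalent) → 0 H
Totals → C:7, H:14, F:2, S:1.
In Hill order: C7H14F2S.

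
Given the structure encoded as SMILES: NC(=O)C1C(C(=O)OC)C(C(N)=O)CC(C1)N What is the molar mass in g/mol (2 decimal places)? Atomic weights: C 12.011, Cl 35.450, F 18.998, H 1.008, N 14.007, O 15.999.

243.26 g/mol

First, the molecular formula is C10H17N3O4 (counting implicit H from valence).
  C: 10 × 12.011 = 120.110
  H: 17 × 1.008 = 17.136
  N: 3 × 14.007 = 42.021
  O: 4 × 15.999 = 63.996
Sum: 10×12.011 + 17×1.008 + 3×14.007 + 4×15.999 = 243.263 → 243.26 g/mol.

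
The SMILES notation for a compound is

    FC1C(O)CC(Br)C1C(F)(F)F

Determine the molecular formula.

C6H7BrF4O

Walk through each heavy atom and fill implicit hydrogens from standard valence (C 4, N 3, O 2, S 2, halogen 1):
  atom 1: F (halogen, monovalent) → 0 H
  atom 2: C, bond orders sum to 3 (valence 4) → 1 H
  atom 3: C, bond orders sum to 3 (valence 4) → 1 H
  atom 4: O, bond orders sum to 1 (valence 2) → 1 H
  atom 5: C, bond orders sum to 2 (valence 4) → 2 H
  atom 6: C, bond orders sum to 3 (valence 4) → 1 H
  atom 7: Br (halogen, monovalent) → 0 H
  atom 8: C, bond orders sum to 3 (valence 4) → 1 H
  atom 9: C, bond orders sum to 4 (valence 4) → 0 H
  atom 10: F (halogen, monovalent) → 0 H
  atom 11: F (halogen, monovalent) → 0 H
  atom 12: F (halogen, monovalent) → 0 H
Totals → C:6, H:7, Br:1, F:4, O:1.
In Hill order: C6H7BrF4O.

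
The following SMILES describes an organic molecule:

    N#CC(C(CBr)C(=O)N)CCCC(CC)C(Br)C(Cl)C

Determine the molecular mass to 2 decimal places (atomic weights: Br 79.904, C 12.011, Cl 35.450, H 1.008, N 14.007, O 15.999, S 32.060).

430.61 g/mol

First, the molecular formula is C14H23Br2ClN2O (counting implicit H from valence).
  Br: 2 × 79.904 = 159.808
  C: 14 × 12.011 = 168.154
  Cl: 1 × 35.450 = 35.450
  H: 23 × 1.008 = 23.184
  N: 2 × 14.007 = 28.014
  O: 1 × 15.999 = 15.999
Sum: 2×79.904 + 14×12.011 + 1×35.450 + 23×1.008 + 2×14.007 + 1×15.999 = 430.609 → 430.61 g/mol.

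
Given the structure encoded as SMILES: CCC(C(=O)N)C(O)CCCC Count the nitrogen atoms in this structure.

Scan the SMILES for N atoms (remember two-letter symbols like Cl and Br are single atoms).
Nitrogen count: 1.

1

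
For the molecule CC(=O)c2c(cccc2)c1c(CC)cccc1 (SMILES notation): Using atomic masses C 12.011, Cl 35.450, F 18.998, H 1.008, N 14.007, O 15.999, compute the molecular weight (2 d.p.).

224.30 g/mol

First, the molecular formula is C16H16O (counting implicit H from valence).
  C: 16 × 12.011 = 192.176
  H: 16 × 1.008 = 16.128
  O: 1 × 15.999 = 15.999
Sum: 16×12.011 + 16×1.008 + 1×15.999 = 224.303 → 224.30 g/mol.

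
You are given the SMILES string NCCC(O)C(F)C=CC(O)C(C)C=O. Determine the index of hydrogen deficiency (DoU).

2

Molecular formula: C10H18FNO3.
DoU = (2C + 2 + N − H − X) / 2, where X is the halogen count and O/S are ignored.
    = (2·10 + 2 + 1 − 18 − 1) / 2 = 4 / 2 = 2.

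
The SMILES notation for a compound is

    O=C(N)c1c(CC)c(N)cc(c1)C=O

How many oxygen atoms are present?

2

Scan the SMILES for O atoms (remember two-letter symbols like Cl and Br are single atoms).
Oxygen count: 2.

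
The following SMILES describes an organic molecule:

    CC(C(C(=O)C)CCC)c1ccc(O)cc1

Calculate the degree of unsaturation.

Molecular formula: C14H20O2.
DoU = (2C + 2 + N − H − X) / 2, where X is the halogen count and O/S are ignored.
    = (2·14 + 2 + 0 − 20 − 0) / 2 = 10 / 2 = 5.

5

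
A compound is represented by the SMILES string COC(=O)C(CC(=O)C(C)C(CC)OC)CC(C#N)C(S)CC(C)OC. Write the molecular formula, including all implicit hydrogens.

Walk through each heavy atom and fill implicit hydrogens from standard valence (C 4, N 3, O 2, S 2, halogen 1):
  atom 1: C, bond orders sum to 1 (valence 4) → 3 H
  atom 2: O, bond orders sum to 2 (valence 2) → 0 H
  atom 3: C, bond orders sum to 4 (valence 4) → 0 H
  atom 4: O, bond orders sum to 2 (valence 2) → 0 H
  atom 5: C, bond orders sum to 3 (valence 4) → 1 H
  atom 6: C, bond orders sum to 2 (valence 4) → 2 H
  atom 7: C, bond orders sum to 4 (valence 4) → 0 H
  atom 8: O, bond orders sum to 2 (valence 2) → 0 H
  atom 9: C, bond orders sum to 3 (valence 4) → 1 H
  atom 10: C, bond orders sum to 1 (valence 4) → 3 H
  atom 11: C, bond orders sum to 3 (valence 4) → 1 H
  atom 12: C, bond orders sum to 2 (valence 4) → 2 H
  atom 13: C, bond orders sum to 1 (valence 4) → 3 H
  atom 14: O, bond orders sum to 2 (valence 2) → 0 H
  atom 15: C, bond orders sum to 1 (valence 4) → 3 H
  atom 16: C, bond orders sum to 2 (valence 4) → 2 H
  atom 17: C, bond orders sum to 3 (valence 4) → 1 H
  atom 18: C, bond orders sum to 4 (valence 4) → 0 H
  atom 19: N, bond orders sum to 3 (valence 3) → 0 H
  atom 20: C, bond orders sum to 3 (valence 4) → 1 H
  atom 21: S, bond orders sum to 1 (valence 2) → 1 H
  atom 22: C, bond orders sum to 2 (valence 4) → 2 H
  atom 23: C, bond orders sum to 3 (valence 4) → 1 H
  atom 24: C, bond orders sum to 1 (valence 4) → 3 H
  atom 25: O, bond orders sum to 2 (valence 2) → 0 H
  atom 26: C, bond orders sum to 1 (valence 4) → 3 H
Totals → C:19, H:33, N:1, O:5, S:1.

C19H33NO5S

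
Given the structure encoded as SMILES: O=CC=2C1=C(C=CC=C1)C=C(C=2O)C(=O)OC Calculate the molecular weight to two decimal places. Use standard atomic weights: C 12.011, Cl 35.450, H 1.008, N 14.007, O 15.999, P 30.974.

First, the molecular formula is C13H10O4 (counting implicit H from valence).
  C: 13 × 12.011 = 156.143
  H: 10 × 1.008 = 10.080
  O: 4 × 15.999 = 63.996
Sum: 13×12.011 + 10×1.008 + 4×15.999 = 230.219 → 230.22 g/mol.

230.22 g/mol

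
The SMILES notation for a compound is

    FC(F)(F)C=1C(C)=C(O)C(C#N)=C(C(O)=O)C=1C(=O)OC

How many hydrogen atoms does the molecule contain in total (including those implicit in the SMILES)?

Walk through each heavy atom and fill implicit hydrogens from standard valence (C 4, N 3, O 2, S 2, halogen 1):
  atom 1: F (halogen, monovalent) → 0 H
  atom 2: C, bond orders sum to 4 (valence 4) → 0 H
  atom 3: F (halogen, monovalent) → 0 H
  atom 4: F (halogen, monovalent) → 0 H
  atom 5: C, bond orders sum to 4 (valence 4) → 0 H
  atom 6: C, bond orders sum to 4 (valence 4) → 0 H
  atom 7: C, bond orders sum to 1 (valence 4) → 3 H
  atom 8: C, bond orders sum to 4 (valence 4) → 0 H
  atom 9: O, bond orders sum to 1 (valence 2) → 1 H
  atom 10: C, bond orders sum to 4 (valence 4) → 0 H
  atom 11: C, bond orders sum to 4 (valence 4) → 0 H
  atom 12: N, bond orders sum to 3 (valence 3) → 0 H
  atom 13: C, bond orders sum to 4 (valence 4) → 0 H
  atom 14: C, bond orders sum to 4 (valence 4) → 0 H
  atom 15: O, bond orders sum to 1 (valence 2) → 1 H
  atom 16: O, bond orders sum to 2 (valence 2) → 0 H
  atom 17: C, bond orders sum to 4 (valence 4) → 0 H
  atom 18: C, bond orders sum to 4 (valence 4) → 0 H
  atom 19: O, bond orders sum to 2 (valence 2) → 0 H
  atom 20: O, bond orders sum to 2 (valence 2) → 0 H
  atom 21: C, bond orders sum to 1 (valence 4) → 3 H
Total hydrogens: 8.

8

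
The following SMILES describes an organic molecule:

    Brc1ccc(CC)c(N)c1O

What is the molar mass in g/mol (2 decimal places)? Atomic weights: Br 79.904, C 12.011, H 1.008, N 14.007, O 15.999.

First, the molecular formula is C8H10BrNO (counting implicit H from valence).
  Br: 1 × 79.904 = 79.904
  C: 8 × 12.011 = 96.088
  H: 10 × 1.008 = 10.080
  N: 1 × 14.007 = 14.007
  O: 1 × 15.999 = 15.999
Sum: 1×79.904 + 8×12.011 + 10×1.008 + 1×14.007 + 1×15.999 = 216.078 → 216.08 g/mol.

216.08 g/mol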